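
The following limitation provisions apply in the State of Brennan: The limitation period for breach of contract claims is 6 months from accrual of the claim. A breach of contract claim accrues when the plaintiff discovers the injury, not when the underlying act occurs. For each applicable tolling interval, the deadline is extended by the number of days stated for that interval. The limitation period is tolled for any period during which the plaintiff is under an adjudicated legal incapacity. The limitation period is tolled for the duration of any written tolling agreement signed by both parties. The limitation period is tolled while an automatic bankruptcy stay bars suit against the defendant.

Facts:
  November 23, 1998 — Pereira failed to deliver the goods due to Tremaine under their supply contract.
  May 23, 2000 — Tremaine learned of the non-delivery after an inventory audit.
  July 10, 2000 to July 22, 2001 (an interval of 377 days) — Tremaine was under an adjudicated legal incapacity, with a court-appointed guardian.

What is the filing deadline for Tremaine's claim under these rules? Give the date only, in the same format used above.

Accrual is tied to discovery, so the period began on May 23, 2000 rather than on November 23, 1998 when the act occurred.
Adding the 6 months base period to May 23, 2000 gives a deadline of November 23, 2000, before any tolling.
The period was tolled for 377 days by the plaintiff's legal incapacity (July 10, 2000 to July 22, 2001), pushing the deadline to December 5, 2001.

December 5, 2001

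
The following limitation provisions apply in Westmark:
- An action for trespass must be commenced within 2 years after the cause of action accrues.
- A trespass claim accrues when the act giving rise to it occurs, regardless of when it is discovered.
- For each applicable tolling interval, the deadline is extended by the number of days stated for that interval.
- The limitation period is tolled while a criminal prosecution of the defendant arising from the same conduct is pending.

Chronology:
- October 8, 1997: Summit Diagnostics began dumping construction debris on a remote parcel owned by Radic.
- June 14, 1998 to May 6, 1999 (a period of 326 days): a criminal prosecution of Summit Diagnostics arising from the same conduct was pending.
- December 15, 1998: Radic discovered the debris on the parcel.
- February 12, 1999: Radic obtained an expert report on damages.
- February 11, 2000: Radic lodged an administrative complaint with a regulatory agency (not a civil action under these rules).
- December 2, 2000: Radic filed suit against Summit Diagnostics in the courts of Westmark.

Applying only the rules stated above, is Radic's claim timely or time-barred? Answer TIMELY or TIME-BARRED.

Accrual is governed by the date of the act, so the period began to run on October 8, 1997; the later discovery on December 15, 1998 is irrelevant under the stated rule.
2 years from October 8, 1997 is October 8, 1999.
The pending criminal prosecution from June 14, 1998 to May 6, 1999 tolled the period for 326 days, extending the deadline to August 29, 2000.
The other events in the timeline have no effect on the limitation period under the stated rules.
Filing on December 2, 2000 missed the August 29, 2000 deadline — the action is time-barred.

TIME-BARRED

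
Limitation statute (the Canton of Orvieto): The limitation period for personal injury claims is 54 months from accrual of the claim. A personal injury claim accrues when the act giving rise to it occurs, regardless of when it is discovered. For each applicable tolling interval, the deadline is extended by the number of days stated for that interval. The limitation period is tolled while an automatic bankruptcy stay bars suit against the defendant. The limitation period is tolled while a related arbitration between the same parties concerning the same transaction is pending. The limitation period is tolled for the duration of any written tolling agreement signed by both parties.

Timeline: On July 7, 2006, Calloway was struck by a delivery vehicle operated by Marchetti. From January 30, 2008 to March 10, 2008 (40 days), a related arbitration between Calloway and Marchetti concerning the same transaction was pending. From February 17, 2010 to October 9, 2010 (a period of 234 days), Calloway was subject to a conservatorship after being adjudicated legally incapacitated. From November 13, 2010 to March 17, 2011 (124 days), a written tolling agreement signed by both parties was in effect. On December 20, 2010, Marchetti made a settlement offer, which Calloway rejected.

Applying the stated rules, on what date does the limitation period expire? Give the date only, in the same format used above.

The claim accrued on July 7, 2006, the date of the act.
The untolled deadline — 54 months after July 7, 2006 — is January 7, 2011.
Because the pending related arbitration ran from January 30, 2008 to March 10, 2008, the deadline is extended by 40 days to February 16, 2011.
The written tolling agreement from November 13, 2010 to March 17, 2011 tolled the period for 124 days, extending the deadline to June 20, 2011.
The plaintiff's legal incapacity from February 17, 2010 to October 9, 2010 does not toll the period, because no stated rule makes the plaintiff's incapacity a tolling event.
None of the other events listed affects the running of the period under the stated rules.

June 20, 2011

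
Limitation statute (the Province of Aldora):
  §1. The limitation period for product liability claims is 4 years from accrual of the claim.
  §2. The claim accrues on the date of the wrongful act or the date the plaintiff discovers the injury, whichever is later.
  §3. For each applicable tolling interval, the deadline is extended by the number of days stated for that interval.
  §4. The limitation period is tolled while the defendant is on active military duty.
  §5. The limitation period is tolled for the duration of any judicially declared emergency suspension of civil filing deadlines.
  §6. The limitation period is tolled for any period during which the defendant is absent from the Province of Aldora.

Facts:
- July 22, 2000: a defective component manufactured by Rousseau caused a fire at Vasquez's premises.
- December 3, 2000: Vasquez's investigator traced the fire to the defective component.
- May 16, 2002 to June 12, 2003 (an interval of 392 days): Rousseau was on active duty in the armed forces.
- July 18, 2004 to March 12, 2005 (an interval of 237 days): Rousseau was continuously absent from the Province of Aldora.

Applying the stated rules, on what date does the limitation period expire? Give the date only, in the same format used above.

August 24, 2006

The claim accrued on December 3, 2000 — the later of the July 22, 2000 act and the December 3, 2000 discovery.
The untolled deadline — 4 years after December 3, 2000 — is December 3, 2004.
The period was tolled for 392 days by the defendant's active military service (May 16, 2002 to June 12, 2003), pushing the deadline to December 30, 2005.
The period was tolled for 237 days by the defendant's absence from the jurisdiction (July 18, 2004 to March 12, 2005), pushing the deadline to August 24, 2006.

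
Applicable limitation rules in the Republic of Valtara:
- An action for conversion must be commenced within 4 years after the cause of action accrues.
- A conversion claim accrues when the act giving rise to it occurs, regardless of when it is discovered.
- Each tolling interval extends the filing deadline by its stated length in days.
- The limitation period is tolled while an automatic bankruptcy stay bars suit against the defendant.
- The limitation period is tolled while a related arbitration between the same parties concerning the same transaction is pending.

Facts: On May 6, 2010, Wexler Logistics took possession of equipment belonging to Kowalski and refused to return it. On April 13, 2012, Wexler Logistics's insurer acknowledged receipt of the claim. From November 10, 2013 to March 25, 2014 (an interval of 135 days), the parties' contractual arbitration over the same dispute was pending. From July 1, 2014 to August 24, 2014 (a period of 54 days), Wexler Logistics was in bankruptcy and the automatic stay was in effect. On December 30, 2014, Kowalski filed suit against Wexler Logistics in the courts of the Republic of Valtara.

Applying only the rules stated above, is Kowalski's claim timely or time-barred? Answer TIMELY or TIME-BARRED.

The cause of action accrued on May 6, 2010, the date of the act.
Adding the 4 years base period to May 6, 2010 gives a deadline of May 6, 2014, before any tolling.
The pending related arbitration from November 10, 2013 to March 25, 2014 tolled the period for 135 days, extending the deadline to September 18, 2014.
Because the automatic bankruptcy stay ran from July 1, 2014 to August 24, 2014, the deadline is extended by 54 days to November 11, 2014.
The other events in the timeline have no effect on the limitation period under the stated rules.
Filing on December 30, 2014 missed the November 11, 2014 deadline — the action is time-barred.

TIME-BARRED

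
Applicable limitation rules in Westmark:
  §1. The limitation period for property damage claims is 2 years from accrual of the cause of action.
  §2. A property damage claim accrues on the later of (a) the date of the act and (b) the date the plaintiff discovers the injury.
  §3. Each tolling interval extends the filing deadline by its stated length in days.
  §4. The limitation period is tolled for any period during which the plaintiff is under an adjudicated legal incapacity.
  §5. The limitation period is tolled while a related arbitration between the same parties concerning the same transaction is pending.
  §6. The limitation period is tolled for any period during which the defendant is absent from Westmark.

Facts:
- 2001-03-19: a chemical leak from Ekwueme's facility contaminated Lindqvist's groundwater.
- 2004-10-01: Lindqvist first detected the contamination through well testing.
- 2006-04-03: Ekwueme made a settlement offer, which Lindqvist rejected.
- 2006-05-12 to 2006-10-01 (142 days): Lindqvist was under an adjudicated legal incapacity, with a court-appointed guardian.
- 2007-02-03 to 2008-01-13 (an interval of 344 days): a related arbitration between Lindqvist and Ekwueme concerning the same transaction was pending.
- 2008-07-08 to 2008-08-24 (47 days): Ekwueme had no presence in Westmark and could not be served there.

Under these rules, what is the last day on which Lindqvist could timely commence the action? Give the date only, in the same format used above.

2008-01-30

Because discovery on 2004-10-01 post-dates the 2001-03-19 act, accrual under the later-of rule falls on 2004-10-01.
2 years from 2004-10-01 is 2006-10-01.
Because the plaintiff's legal incapacity ran from 2006-05-12 to 2006-10-01, the deadline is extended by 142 days to 2007-02-20.
Because the pending related arbitration ran from 2007-02-03 to 2008-01-13, the deadline is extended by 344 days to 2008-01-30.
By the time the defendant's absence from the jurisdiction began on 2008-07-08, the limitation period had already expired on 2008-01-30; that interval cannot revive it.
Nothing else in the chronology tolls or restarts the period.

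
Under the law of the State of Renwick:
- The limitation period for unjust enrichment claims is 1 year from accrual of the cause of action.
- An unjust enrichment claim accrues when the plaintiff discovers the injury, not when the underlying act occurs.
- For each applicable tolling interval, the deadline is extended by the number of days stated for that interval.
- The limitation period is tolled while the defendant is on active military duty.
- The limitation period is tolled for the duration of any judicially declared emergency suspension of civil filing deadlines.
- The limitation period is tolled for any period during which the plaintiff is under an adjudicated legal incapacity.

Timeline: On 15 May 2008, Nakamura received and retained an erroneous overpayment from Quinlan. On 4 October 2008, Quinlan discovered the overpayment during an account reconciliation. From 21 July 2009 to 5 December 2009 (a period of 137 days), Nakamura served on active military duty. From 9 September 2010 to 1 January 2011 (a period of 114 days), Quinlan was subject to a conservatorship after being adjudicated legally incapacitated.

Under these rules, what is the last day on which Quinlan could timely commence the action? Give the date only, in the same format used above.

The claim did not accrue until Quinlan discovered the injury on 4 October 2008; the 15 May 2008 act date does not start the clock under the stated rule.
Adding the 1 year base period to 4 October 2008 gives a deadline of 4 October 2009, before any tolling.
Because the defendant's active military service ran from 21 July 2009 to 5 December 2009, the deadline is extended by 137 days to 18 February 2010.
The plaintiff's legal incapacity starting 9 September 2010 came too late — the period had run on 18 February 2010 — and so does not extend the deadline.

18 February 2010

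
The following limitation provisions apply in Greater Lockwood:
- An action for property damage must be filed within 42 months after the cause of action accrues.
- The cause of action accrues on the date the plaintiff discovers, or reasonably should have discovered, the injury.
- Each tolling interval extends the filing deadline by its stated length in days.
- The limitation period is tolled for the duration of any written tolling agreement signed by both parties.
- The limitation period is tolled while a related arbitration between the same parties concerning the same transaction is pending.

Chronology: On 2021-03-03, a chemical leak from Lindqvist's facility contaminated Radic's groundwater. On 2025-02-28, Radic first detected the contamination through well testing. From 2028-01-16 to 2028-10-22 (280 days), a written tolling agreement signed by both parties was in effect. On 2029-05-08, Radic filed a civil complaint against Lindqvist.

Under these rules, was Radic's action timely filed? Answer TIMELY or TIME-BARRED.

Accrual is tied to discovery, so the period began on 2025-02-28 rather than on 2021-03-03 when the act occurred.
Adding the 42 months base period to 2025-02-28 gives a deadline of 2028-08-28, before any tolling.
Because the written tolling agreement ran from 2028-01-16 to 2028-10-22, the deadline is extended by 280 days to 2029-06-04.
Radic filed on 2029-05-08, before the 2029-06-04 deadline, so the action is timely.

TIMELY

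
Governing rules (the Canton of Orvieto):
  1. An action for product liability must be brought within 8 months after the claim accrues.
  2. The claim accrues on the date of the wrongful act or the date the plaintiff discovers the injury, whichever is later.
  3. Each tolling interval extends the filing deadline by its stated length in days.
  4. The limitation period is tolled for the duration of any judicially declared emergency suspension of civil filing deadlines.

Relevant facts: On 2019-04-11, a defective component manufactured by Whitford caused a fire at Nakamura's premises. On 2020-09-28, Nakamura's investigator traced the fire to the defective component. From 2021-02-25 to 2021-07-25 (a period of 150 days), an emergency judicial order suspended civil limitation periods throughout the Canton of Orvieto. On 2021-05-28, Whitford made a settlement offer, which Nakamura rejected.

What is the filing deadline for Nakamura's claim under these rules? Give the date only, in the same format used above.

2021-10-25

Taking the later of the act (2019-04-11) and discovery (2020-09-28), the claim accrued on 2020-09-28.
The untolled deadline — 8 months after 2020-09-28 — is 2021-05-28.
The period was tolled for 150 days by the emergency suspension of filing deadlines (2021-02-25 to 2021-07-25), pushing the deadline to 2021-10-25.
Nothing else in the chronology tolls or restarts the period.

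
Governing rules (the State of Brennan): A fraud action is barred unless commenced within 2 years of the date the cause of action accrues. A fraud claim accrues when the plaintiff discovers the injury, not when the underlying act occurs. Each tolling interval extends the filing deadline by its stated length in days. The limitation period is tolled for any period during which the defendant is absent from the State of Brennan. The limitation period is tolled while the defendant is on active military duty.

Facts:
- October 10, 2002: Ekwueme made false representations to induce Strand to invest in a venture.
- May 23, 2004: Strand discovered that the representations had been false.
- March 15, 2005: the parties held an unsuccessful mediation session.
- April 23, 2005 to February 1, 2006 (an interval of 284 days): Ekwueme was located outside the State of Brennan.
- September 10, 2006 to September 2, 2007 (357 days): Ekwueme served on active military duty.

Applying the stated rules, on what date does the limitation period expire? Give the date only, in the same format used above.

The claim did not accrue until Strand discovered the injury on May 23, 2004; the October 10, 2002 act date does not start the clock under the stated rule.
The untolled deadline — 2 years after May 23, 2004 — is May 23, 2006.
The defendant's absence from the jurisdiction from April 23, 2005 to February 1, 2006 tolled the period for 284 days, extending the deadline to March 3, 2007.
Because the defendant's active military service ran from September 10, 2006 to September 2, 2007, the deadline is extended by 357 days to February 23, 2008.
None of the other events listed affects the running of the period under the stated rules.

February 23, 2008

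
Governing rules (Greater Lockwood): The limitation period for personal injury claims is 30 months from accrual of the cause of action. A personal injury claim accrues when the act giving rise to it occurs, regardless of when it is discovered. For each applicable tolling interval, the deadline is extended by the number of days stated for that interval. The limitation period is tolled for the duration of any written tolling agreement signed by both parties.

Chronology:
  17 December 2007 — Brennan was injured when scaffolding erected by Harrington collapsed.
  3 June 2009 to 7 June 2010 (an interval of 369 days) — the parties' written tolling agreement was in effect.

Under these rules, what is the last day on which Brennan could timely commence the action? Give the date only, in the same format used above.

21 June 2011

The claim accrued on 17 December 2007, when the wrongful act occurred.
Adding the 30 months base period to 17 December 2007 gives a deadline of 17 June 2010, before any tolling.
The written tolling agreement from 3 June 2009 to 7 June 2010 tolled the period for 369 days, extending the deadline to 21 June 2011.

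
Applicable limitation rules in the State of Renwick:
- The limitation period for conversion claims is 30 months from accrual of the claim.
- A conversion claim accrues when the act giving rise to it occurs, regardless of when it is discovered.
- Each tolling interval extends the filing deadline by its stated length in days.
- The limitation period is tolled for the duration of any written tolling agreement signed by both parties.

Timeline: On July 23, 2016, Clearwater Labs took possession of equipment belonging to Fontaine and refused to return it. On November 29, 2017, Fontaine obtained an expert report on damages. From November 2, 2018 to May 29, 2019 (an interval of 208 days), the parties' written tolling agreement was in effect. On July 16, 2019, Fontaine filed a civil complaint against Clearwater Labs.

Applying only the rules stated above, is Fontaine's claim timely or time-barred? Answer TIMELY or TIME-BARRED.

The claim accrued on July 23, 2016, when the wrongful act occurred.
Adding the 30 months base period to July 23, 2016 gives a deadline of January 23, 2019, before any tolling.
Because the written tolling agreement ran from November 2, 2018 to May 29, 2019, the deadline is extended by 208 days to August 19, 2019.
None of the other events listed affects the running of the period under the stated rules.
The July 16, 2019 filing precedes the August 19, 2019 deadline; the claim is timely.

TIMELY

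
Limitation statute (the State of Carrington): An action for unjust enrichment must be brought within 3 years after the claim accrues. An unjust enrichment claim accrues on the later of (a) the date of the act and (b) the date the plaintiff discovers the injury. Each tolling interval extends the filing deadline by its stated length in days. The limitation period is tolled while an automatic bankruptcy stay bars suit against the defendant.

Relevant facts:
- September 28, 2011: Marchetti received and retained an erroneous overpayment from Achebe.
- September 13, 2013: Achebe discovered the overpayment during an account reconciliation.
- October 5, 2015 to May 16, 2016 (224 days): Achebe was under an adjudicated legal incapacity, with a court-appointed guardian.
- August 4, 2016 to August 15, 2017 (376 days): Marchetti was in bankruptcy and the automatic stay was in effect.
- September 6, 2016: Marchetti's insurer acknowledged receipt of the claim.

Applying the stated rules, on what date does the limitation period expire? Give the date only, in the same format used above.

September 24, 2017

Because discovery on September 13, 2013 post-dates the September 28, 2011 act, accrual under the later-of rule falls on September 13, 2013.
The untolled deadline — 3 years after September 13, 2013 — is September 13, 2016.
The automatic bankruptcy stay from August 4, 2016 to August 15, 2017 tolled the period for 376 days, extending the deadline to September 24, 2017.
The plaintiff's legal incapacity from October 5, 2015 to May 16, 2016 does not toll the period, because no stated rule makes the plaintiff's incapacity a tolling event.
The other events in the timeline have no effect on the limitation period under the stated rules.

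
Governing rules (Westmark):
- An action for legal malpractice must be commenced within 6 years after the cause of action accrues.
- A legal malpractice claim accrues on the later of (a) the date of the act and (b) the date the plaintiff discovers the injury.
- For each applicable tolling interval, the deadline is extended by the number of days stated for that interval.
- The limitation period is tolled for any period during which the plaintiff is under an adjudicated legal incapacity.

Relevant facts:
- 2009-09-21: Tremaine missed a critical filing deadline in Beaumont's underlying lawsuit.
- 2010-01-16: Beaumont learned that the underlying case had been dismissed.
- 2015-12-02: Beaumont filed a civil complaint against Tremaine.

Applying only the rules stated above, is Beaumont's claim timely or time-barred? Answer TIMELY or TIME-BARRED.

TIMELY

Because discovery on 2010-01-16 post-dates the 2009-09-21 act, accrual under the later-of rule falls on 2010-01-16.
6 years from 2010-01-16 is 2016-01-16.
Beaumont filed on 2015-12-02, before the 2016-01-16 deadline, so the action is timely.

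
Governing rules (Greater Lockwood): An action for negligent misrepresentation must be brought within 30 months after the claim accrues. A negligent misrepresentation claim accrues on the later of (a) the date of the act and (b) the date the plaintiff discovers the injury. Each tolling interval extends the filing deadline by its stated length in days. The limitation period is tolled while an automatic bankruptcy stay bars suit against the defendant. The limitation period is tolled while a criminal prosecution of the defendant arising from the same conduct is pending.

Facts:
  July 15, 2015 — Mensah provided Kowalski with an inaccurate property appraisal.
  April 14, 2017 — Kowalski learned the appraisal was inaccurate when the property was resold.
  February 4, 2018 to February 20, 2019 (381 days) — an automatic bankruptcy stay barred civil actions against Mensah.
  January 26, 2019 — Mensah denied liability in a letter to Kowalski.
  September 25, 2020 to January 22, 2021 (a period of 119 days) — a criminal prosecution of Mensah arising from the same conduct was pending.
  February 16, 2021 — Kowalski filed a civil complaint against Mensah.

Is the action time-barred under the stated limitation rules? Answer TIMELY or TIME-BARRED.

TIMELY

Because discovery on April 14, 2017 post-dates the July 15, 2015 act, accrual under the later-of rule falls on April 14, 2017.
Adding the 30 months base period to April 14, 2017 gives a deadline of October 14, 2019, before any tolling.
The automatic bankruptcy stay from February 4, 2018 to February 20, 2019 tolled the period for 381 days, extending the deadline to October 29, 2020.
The period was tolled for 119 days by the pending criminal prosecution (September 25, 2020 to January 22, 2021), pushing the deadline to February 25, 2021.
None of the other events listed affects the running of the period under the stated rules.
Kowalski filed on February 16, 2021, before the February 25, 2021 deadline, so the action is timely.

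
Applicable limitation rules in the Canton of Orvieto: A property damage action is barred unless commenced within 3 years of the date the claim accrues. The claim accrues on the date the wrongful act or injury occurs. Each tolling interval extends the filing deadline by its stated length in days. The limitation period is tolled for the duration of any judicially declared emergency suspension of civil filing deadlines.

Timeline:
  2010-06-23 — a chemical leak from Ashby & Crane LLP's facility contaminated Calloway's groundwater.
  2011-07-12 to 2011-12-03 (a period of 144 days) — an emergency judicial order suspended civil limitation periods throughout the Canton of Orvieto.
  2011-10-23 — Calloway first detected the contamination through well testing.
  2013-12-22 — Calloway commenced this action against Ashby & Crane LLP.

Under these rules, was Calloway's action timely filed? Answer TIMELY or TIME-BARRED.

Because the rule ties accrual to occurrence, the claim accrued on 2010-06-23, not on the 2011-10-23 discovery date.
The untolled deadline — 3 years after 2010-06-23 — is 2013-06-23.
The period was tolled for 144 days by the emergency suspension of filing deadlines (2011-07-12 to 2011-12-03), pushing the deadline to 2013-11-14.
The 2013-12-22 filing falls after the 2013-11-14 deadline; the claim is time-barred.

TIME-BARRED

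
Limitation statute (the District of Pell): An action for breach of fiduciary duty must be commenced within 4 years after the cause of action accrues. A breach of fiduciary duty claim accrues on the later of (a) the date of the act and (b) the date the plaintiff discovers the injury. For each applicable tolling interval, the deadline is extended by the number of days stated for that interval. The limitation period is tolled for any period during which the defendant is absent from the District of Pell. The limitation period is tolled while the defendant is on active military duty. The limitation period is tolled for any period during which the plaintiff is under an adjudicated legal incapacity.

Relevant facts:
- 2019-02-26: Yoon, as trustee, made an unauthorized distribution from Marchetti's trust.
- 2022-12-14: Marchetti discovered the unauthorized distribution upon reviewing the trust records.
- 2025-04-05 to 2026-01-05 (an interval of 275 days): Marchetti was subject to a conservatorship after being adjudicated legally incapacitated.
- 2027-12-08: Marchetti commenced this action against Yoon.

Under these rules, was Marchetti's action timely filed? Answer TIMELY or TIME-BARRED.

Taking the later of the act (2019-02-26) and discovery (2022-12-14), the claim accrued on 2022-12-14.
The untolled deadline — 4 years after 2022-12-14 — is 2026-12-14.
The plaintiff's legal incapacity from 2025-04-05 to 2026-01-05 tolled the period for 275 days, extending the deadline to 2027-09-15.
Marchetti filed on 2027-12-08, after the 2027-09-15 deadline, so the action is time-barred.

TIME-BARRED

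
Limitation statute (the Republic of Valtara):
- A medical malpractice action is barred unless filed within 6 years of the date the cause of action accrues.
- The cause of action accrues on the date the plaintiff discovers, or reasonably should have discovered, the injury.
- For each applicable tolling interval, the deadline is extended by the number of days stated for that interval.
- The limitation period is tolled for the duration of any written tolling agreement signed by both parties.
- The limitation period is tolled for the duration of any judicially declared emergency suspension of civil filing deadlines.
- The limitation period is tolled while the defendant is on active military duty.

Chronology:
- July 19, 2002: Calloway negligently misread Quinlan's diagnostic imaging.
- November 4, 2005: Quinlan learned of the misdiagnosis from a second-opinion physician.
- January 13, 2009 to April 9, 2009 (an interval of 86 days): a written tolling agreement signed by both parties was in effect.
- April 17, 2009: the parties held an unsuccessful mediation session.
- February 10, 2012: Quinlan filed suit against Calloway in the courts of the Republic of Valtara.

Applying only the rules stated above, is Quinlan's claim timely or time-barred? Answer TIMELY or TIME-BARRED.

TIME-BARRED

The claim did not accrue until Quinlan discovered the injury on November 4, 2005; the July 19, 2002 act date does not start the clock under the stated rule.
Adding the 6 years base period to November 4, 2005 gives a deadline of November 4, 2011, before any tolling.
Because the written tolling agreement ran from January 13, 2009 to April 9, 2009, the deadline is extended by 86 days to January 29, 2012.
None of the other events listed affects the running of the period under the stated rules.
Quinlan filed on February 10, 2012, after the January 29, 2012 deadline, so the action is time-barred.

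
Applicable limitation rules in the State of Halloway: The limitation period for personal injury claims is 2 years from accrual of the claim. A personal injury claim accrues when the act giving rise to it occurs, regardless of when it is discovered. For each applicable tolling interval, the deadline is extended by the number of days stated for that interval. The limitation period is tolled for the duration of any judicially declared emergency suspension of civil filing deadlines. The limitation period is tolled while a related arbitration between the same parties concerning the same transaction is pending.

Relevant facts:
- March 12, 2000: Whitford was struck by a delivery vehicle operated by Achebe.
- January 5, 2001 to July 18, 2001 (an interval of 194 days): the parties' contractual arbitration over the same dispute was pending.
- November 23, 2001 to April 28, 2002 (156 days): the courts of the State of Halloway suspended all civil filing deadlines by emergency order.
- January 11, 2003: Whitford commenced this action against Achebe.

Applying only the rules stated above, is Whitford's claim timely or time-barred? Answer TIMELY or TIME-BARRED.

TIMELY

The claim accrued on March 12, 2000, the date of the act.
2 years from March 12, 2000 is March 12, 2002.
The pending related arbitration from January 5, 2001 to July 18, 2001 tolled the period for 194 days, extending the deadline to September 22, 2002.
The period was tolled for 156 days by the emergency suspension of filing deadlines (November 23, 2001 to April 28, 2002), pushing the deadline to February 25, 2003.
The January 11, 2003 filing precedes the February 25, 2003 deadline; the claim is timely.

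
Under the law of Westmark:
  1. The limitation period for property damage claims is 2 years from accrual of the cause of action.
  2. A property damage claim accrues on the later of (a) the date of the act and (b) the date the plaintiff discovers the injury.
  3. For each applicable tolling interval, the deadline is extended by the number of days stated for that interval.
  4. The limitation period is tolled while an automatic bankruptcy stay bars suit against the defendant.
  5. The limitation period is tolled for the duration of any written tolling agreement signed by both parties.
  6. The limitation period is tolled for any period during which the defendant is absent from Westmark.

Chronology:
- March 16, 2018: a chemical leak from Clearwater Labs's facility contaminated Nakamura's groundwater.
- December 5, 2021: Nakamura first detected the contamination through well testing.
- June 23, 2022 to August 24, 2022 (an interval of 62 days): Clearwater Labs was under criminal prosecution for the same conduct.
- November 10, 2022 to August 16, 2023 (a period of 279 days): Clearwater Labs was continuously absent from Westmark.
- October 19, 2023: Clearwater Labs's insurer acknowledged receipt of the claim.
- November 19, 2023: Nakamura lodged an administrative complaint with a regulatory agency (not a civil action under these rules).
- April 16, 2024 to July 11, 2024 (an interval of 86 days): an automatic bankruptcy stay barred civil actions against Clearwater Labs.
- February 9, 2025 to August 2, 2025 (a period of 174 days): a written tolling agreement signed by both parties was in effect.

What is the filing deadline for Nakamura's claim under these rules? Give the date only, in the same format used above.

December 4, 2024

The claim accrued on December 5, 2021 — the later of the March 16, 2018 act and the December 5, 2021 discovery.
The untolled deadline — 2 years after December 5, 2021 — is December 5, 2023.
The defendant's absence from the jurisdiction from November 10, 2022 to August 16, 2023 tolled the period for 279 days, extending the deadline to September 9, 2024.
The automatic bankruptcy stay from April 16, 2024 to July 11, 2024 tolled the period for 86 days, extending the deadline to December 4, 2024.
By the time the written tolling agreement began on February 9, 2025, the limitation period had already expired on December 4, 2024; that interval cannot revive it.
No stated provision tolls the period for a criminal prosecution, so the interval from June 23, 2022 to August 24, 2022 has no effect on the deadline.
Nothing else in the chronology tolls or restarts the period.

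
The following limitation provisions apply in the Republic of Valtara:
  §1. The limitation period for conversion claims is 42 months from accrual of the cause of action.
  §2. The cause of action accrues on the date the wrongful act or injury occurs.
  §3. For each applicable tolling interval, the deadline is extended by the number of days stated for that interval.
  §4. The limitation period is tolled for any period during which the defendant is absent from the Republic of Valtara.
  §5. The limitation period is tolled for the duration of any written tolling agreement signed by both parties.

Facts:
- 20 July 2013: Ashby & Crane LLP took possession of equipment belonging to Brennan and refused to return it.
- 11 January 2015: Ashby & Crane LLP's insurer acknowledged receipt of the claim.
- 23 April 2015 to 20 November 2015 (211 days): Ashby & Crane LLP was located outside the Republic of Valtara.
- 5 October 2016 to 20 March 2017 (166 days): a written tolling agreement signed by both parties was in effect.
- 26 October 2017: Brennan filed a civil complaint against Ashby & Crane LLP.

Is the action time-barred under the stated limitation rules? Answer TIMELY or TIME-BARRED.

TIMELY

The limitation period began to run on 20 July 2013.
The untolled deadline — 42 months after 20 July 2013 — is 20 January 2017.
Because the defendant's absence from the jurisdiction ran from 23 April 2015 to 20 November 2015, the deadline is extended by 211 days to 19 August 2017.
The written tolling agreement from 5 October 2016 to 20 March 2017 tolled the period for 166 days, extending the deadline to 1 February 2018.
Nothing else in the chronology tolls or restarts the period.
The 26 October 2017 filing precedes the 1 February 2018 deadline; the claim is timely.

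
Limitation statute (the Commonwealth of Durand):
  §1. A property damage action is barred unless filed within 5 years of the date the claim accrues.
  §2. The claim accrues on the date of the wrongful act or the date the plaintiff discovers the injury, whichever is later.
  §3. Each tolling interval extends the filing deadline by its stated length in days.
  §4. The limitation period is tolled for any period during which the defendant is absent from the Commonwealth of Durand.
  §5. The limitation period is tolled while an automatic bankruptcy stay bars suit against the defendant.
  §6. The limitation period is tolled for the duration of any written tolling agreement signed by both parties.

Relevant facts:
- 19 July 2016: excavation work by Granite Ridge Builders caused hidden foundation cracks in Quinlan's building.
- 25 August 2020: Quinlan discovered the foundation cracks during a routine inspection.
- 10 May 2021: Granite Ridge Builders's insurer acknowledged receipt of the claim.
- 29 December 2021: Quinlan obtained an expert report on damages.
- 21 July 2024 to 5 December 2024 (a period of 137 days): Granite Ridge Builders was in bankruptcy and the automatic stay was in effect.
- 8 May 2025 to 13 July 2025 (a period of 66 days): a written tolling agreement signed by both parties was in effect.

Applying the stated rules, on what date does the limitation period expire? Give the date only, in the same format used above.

16 March 2026

The claim accrued on 25 August 2020 — the later of the 19 July 2016 act and the 25 August 2020 discovery.
5 years from 25 August 2020 is 25 August 2025.
The period was tolled for 137 days by the automatic bankruptcy stay (21 July 2024 to 5 December 2024), pushing the deadline to 9 January 2026.
The period was tolled for 66 days by the written tolling agreement (8 May 2025 to 13 July 2025), pushing the deadline to 16 March 2026.
None of the other events listed affects the running of the period under the stated rules.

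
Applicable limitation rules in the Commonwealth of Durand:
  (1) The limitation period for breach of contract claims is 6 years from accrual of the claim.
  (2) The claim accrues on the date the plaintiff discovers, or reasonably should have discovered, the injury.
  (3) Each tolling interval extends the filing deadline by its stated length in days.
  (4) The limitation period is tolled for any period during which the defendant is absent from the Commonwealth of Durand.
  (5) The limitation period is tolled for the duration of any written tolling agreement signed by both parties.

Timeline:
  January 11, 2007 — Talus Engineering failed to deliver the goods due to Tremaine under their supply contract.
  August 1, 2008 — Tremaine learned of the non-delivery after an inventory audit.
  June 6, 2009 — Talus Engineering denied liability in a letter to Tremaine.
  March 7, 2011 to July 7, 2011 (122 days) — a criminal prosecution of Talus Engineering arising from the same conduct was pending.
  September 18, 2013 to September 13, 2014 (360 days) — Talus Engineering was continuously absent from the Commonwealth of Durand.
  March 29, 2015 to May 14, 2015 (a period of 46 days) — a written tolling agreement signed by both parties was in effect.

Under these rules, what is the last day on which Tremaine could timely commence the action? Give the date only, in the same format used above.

September 11, 2015

The claim did not accrue until Tremaine discovered the injury on August 1, 2008; the January 11, 2007 act date does not start the clock under the stated rule.
Adding the 6 years base period to August 1, 2008 gives a deadline of August 1, 2014, before any tolling.
The defendant's absence from the jurisdiction from September 18, 2013 to September 13, 2014 tolled the period for 360 days, extending the deadline to July 27, 2015.
Because the written tolling agreement ran from March 29, 2015 to May 14, 2015, the deadline is extended by 46 days to September 11, 2015.
The pending criminal prosecution from March 7, 2011 to July 7, 2011 does not toll the period, because no stated rule makes a criminal prosecution a tolling event.
The other events in the timeline have no effect on the limitation period under the stated rules.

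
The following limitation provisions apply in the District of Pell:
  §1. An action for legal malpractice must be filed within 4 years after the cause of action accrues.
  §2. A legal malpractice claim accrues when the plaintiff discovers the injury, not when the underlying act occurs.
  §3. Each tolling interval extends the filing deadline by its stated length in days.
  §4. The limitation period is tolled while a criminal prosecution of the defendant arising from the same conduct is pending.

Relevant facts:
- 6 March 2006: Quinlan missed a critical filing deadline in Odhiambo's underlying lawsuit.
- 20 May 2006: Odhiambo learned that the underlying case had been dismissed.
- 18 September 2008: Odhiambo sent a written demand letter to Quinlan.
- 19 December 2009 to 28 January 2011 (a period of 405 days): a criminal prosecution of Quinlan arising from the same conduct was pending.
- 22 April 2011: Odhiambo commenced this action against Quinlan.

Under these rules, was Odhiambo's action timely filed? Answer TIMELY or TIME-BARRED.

The claim did not accrue until Odhiambo discovered the injury on 20 May 2006; the 6 March 2006 act date does not start the clock under the stated rule.
The untolled deadline — 4 years after 20 May 2006 — is 20 May 2010.
The pending criminal prosecution from 19 December 2009 to 28 January 2011 tolled the period for 405 days, extending the deadline to 29 June 2011.
None of the other events listed affects the running of the period under the stated rules.
Odhiambo filed on 22 April 2011, before the 29 June 2011 deadline, so the action is timely.

TIMELY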